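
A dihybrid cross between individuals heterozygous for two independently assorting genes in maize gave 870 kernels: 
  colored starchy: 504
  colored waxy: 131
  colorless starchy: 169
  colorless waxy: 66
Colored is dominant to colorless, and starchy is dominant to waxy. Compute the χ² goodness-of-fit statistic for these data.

A dihybrid F₂ with independent assortment and complete dominance at both loci gives a 9:3:3:1 phenotypic ratio.
The 9:3:3:1 ratio has 16 parts, so with N = 870 the expected counts are:
  colored starchy: 870 × 9/16 = 489.375
  colored waxy: 870 × 3/16 = 163.125
  colorless starchy: 870 × 3/16 = 163.125
  colorless waxy: 870 × 1/16 = 54.375
χ² = Σ (O − E)² / E
  colored starchy: (504 − 489.375)² / 489.375 = 0.4371
  colored waxy: (131 − 163.125)² / 163.125 = 6.3265
  colorless starchy: (169 − 163.125)² / 163.125 = 0.2116
  colorless waxy: (66 − 54.375)² / 54.375 = 2.4853
χ² = 0.4371 + 6.3265 + 0.2116 + 2.4853 = 9.4605 ≈ 9.461

9.461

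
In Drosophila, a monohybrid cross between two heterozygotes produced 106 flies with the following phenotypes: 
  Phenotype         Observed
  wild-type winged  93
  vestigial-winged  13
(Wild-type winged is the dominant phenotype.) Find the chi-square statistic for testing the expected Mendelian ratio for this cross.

For a monohybrid cross between heterozygotes with complete dominance, the expected phenotypic ratio is 3:1.
Expected counts for N = 106 under a 3:1 ratio (total parts = 4):
  wild-type winged: 106 × 3/4 = 79.5
  vestigial-winged: 106 × 1/4 = 26.5
χ² = Σ (O − E)² / E
  wild-type winged: (93 − 79.5)² / 79.5 = 2.2925
  vestigial-winged: (13 − 26.5)² / 26.5 = 6.8774
χ² = 2.2925 + 6.8774 = 9.1699 ≈ 9.170

9.170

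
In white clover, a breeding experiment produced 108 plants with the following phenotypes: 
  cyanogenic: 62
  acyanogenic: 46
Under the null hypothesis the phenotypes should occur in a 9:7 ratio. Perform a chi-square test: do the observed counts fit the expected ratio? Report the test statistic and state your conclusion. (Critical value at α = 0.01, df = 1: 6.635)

0.059; consistent

Expected counts for N = 108 under a 9:7 ratio (total parts = 16):
  cyanogenic: 108 × 9/16 = 60.75
  acyanogenic: 108 × 7/16 = 47.25
χ² = Σ (O − E)² / E
  cyanogenic: (62 − 60.75)² / 60.75 = 0.0257
  acyanogenic: (46 − 47.25)² / 47.25 = 0.0331
χ² = 0.0257 + 0.0331 = 0.0588 ≈ 0.059
Degrees of freedom = 2 − 1 = 1; critical value at α = 0.01 is 6.635.
Since 0.059 < 6.635, we fail to reject the null hypothesis — the data are consistent with the 9:7 ratio.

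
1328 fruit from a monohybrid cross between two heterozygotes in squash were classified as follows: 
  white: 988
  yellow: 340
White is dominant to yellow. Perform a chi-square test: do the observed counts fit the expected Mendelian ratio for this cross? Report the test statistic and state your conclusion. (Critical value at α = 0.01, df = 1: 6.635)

For a monohybrid cross between heterozygotes with complete dominance, the expected phenotypic ratio is 3:1.
The 3:1 ratio has 4 parts, so with N = 1328 the expected counts are:
  white: 1328 × 3/4 = 996
  yellow: 1328 × 1/4 = 332
χ² = Σ (O − E)² / E
  white: (988 − 996)² / 996 = 0.0643
  yellow: (340 − 332)² / 332 = 0.1928
χ² = 0.0643 + 0.1928 = 0.2571 ≈ 0.257
Degrees of freedom = 2 − 1 = 1; critical value at α = 0.01 is 6.635.
Since 0.257 < 6.635, we fail to reject the null hypothesis — the data are consistent with the 3:1 ratio.

0.257; consistent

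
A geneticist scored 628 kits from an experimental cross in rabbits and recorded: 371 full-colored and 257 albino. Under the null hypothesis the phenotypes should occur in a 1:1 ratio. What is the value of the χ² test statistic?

Total ratio parts = 2. Expected numbers out of 628:
  full-colored: 628 × 1/2 = 314
  albino: 628 × 1/2 = 314
χ² = Σ (O − E)² / E
  full-colored: (371 − 314)² / 314 = 10.3471
  albino: (257 − 314)² / 314 = 10.3471
χ² = 10.3471 + 10.3471 = 20.6942 ≈ 20.694

20.694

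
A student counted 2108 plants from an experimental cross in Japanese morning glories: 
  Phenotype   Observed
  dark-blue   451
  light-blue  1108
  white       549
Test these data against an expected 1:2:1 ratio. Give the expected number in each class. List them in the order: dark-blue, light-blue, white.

527, 1054, 527

Expected counts for N = 2108 under a 1:2:1 ratio (total parts = 4):
  dark-blue: 2108 × 1/4 = 527
  light-blue: 2108 × 2/4 = 1054
  white: 2108 × 1/4 = 527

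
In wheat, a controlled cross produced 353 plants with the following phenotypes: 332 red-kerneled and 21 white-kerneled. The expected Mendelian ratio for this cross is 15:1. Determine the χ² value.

The 15:1 ratio has 16 parts, so with N = 353 the expected counts are:
  red-kerneled: 353 × 15/16 = 330.9375
  white-kerneled: 353 × 1/16 = 22.0625
χ² = Σ (O − E)² / E
  red-kerneled: (332 − 330.9375)² / 330.9375 = 0.0034
  white-kerneled: (21 − 22.0625)² / 22.0625 = 0.0512
χ² = 0.0034 + 0.0512 = 0.0546 ≈ 0.055

0.055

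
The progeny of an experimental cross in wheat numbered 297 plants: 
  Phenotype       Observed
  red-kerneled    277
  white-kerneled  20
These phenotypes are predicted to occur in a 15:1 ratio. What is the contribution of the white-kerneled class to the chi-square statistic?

0.111

Expected counts for N = 297 under a 15:1 ratio (total parts = 16):
  red-kerneled: 297 × 15/16 = 278.4375
  white-kerneled: 297 × 1/16 = 18.5625
Contribution of white-kerneled: (20 − 18.5625)² / 18.5625 = 0.1113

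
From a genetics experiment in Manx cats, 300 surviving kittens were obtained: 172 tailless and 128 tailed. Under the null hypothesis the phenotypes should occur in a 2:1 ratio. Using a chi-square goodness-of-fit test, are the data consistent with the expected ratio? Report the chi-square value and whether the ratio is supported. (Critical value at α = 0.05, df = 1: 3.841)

11.760; not consistent

Expected counts for N = 300 under a 2:1 ratio (total parts = 3):
  tailless: 300 × 2/3 = 200
  tailed: 300 × 1/3 = 100
χ² = Σ (O − E)² / E
  tailless: (172 − 200)² / 200 = 3.9200
  tailed: (128 − 100)² / 100 = 7.8400
χ² = 3.9200 + 7.8400 = 11.760
Degrees of freedom = 2 − 1 = 1; critical value at α = 0.05 is 3.841.
Since 11.760 > 3.841, we reject the null hypothesis — the data do not fit the 2:1 ratio.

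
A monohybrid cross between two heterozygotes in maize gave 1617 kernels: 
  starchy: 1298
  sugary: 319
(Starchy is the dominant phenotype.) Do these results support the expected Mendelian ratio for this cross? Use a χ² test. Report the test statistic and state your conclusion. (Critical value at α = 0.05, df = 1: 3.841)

23.971; not consistent

For a monohybrid cross between heterozygotes with complete dominance, the expected phenotypic ratio is 3:1.
Total ratio parts = 4. Expected numbers out of 1617:
  starchy: 1617 × 3/4 = 1212.75
  sugary: 1617 × 1/4 = 404.25
χ² = Σ (O − E)² / E
  starchy: (1298 − 1212.75)² / 1212.75 = 5.9926
  sugary: (319 − 404.25)² / 404.25 = 17.9779
χ² = 5.9926 + 17.9779 = 23.9705 ≈ 23.971
Degrees of freedom = 2 − 1 = 1; critical value at α = 0.05 is 3.841.
Since 23.971 > 3.841, we reject the null hypothesis — the data do not fit the 3:1 ratio.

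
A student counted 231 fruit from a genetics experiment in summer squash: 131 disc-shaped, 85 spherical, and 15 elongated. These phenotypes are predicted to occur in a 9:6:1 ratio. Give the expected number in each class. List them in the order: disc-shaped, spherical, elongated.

Expected counts for N = 231 under a 9:6:1 ratio (total parts = 16):
  disc-shaped: 231 × 9/16 = 129.9375
  spherical: 231 × 6/16 = 86.625
  elongated: 231 × 1/16 = 14.4375

129.9375, 86.625, 14.4375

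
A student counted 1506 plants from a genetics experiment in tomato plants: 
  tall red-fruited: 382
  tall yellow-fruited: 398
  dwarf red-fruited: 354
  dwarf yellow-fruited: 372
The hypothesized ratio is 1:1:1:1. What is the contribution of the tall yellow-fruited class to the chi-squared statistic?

Under the 1:1:1:1 hypothesis (Σ ratio = 4, N = 1506):
  tall red-fruited: 1506 × 1/4 = 376.5
  tall yellow-fruited: 1506 × 1/4 = 376.5
  dwarf red-fruited: 1506 × 1/4 = 376.5
  dwarf yellow-fruited: 1506 × 1/4 = 376.5
Contribution of tall yellow-fruited: (398 − 376.5)² / 376.5 = 1.2278

1.228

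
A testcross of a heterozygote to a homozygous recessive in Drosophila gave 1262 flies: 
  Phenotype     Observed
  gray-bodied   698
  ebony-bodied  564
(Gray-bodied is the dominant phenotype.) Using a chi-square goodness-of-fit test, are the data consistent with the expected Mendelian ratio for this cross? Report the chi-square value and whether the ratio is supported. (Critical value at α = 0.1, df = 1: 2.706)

14.228; not consistent

A testcross of a heterozygote (Aa × aa) gives a 1:1 phenotypic ratio.
Under the 1:1 hypothesis (Σ ratio = 2, N = 1262):
  gray-bodied: 1262 × 1/2 = 631
  ebony-bodied: 1262 × 1/2 = 631
χ² = Σ (O − E)² / E
  gray-bodied: (698 − 631)² / 631 = 7.1141
  ebony-bodied: (564 − 631)² / 631 = 7.1141
χ² = 7.1141 + 7.1141 = 14.2282 ≈ 14.228
Degrees of freedom = 2 − 1 = 1; critical value at α = 0.1 is 2.706.
Since 14.228 > 2.706, we reject the null hypothesis — the data do not fit the 1:1 ratio.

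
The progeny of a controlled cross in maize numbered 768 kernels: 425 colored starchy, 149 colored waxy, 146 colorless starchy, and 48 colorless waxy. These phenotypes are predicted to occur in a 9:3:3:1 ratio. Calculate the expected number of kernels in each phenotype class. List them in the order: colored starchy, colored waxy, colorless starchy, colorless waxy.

432, 144, 144, 48

Expected counts for N = 768 under a 9:3:3:1 ratio (total parts = 16):
  colored starchy: 768 × 9/16 = 432
  colored waxy: 768 × 3/16 = 144
  colorless starchy: 768 × 3/16 = 144
  colorless waxy: 768 × 1/16 = 48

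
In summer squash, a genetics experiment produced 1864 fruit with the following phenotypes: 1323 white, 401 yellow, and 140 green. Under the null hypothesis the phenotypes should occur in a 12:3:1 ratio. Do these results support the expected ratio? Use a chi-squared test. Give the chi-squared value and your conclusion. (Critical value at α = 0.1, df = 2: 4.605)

16.353; not consistent

Total ratio parts = 16. Expected numbers out of 1864:
  white: 1864 × 12/16 = 1398
  yellow: 1864 × 3/16 = 349.5
  green: 1864 × 1/16 = 116.5
χ² = Σ (O − E)² / E
  white: (1323 − 1398)² / 1398 = 4.0236
  yellow: (401 − 349.5)² / 349.5 = 7.5887
  green: (140 − 116.5)² / 116.5 = 4.7403
χ² = 4.0236 + 7.5887 + 4.7403 = 16.3526 ≈ 16.353
Degrees of freedom = 3 − 1 = 2; critical value at α = 0.1 is 4.605.
Since 16.353 > 4.605, we reject the null hypothesis — the data do not fit the 12:3:1 ratio.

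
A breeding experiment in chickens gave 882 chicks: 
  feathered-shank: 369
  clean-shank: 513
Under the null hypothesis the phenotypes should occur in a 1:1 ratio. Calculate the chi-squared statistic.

Total ratio parts = 2. Expected numbers out of 882:
  feathered-shank: 882 × 1/2 = 441
  clean-shank: 882 × 1/2 = 441
χ² = Σ (O − E)² / E
  feathered-shank: (369 − 441)² / 441 = 11.7551
  clean-shank: (513 − 441)² / 441 = 11.7551
χ² = 11.7551 + 11.7551 = 23.5102 ≈ 23.510

23.510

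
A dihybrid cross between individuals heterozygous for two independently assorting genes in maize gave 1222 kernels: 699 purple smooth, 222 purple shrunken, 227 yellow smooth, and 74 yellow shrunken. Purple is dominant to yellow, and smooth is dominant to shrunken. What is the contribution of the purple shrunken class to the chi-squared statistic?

0.222

A dihybrid F₂ with independent assortment and complete dominance at both loci gives a 9:3:3:1 phenotypic ratio.
Under the 9:3:3:1 hypothesis (Σ ratio = 16, N = 1222):
  purple smooth: 1222 × 9/16 = 687.375
  purple shrunken: 1222 × 3/16 = 229.125
  yellow smooth: 1222 × 3/16 = 229.125
  yellow shrunken: 1222 × 1/16 = 76.375
Contribution of purple shrunken: (222 − 229.125)² / 229.125 = 0.2216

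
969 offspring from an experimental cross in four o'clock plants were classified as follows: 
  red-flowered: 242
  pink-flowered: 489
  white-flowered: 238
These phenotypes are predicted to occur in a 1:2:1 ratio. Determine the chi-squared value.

Total ratio parts = 4. Expected numbers out of 969:
  red-flowered: 969 × 1/4 = 242.25
  pink-flowered: 969 × 2/4 = 484.5
  white-flowered: 969 × 1/4 = 242.25
χ² = Σ (O − E)² / E
  red-flowered: (242 − 242.25)² / 242.25 = 0.0003
  pink-flowered: (489 − 484.5)² / 484.5 = 0.0418
  white-flowered: (238 − 242.25)² / 242.25 = 0.0746
χ² = 0.0003 + 0.0418 + 0.0746 = 0.1167 ≈ 0.117

0.117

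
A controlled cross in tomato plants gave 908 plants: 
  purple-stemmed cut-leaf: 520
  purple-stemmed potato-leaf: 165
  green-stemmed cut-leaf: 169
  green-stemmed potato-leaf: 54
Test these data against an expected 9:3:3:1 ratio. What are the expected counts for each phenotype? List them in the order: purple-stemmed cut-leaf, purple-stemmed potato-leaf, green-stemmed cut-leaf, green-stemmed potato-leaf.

The 9:3:3:1 ratio has 16 parts, so with N = 908 the expected counts are:
  purple-stemmed cut-leaf: 908 × 9/16 = 510.75
  purple-stemmed potato-leaf: 908 × 3/16 = 170.25
  green-stemmed cut-leaf: 908 × 3/16 = 170.25
  green-stemmed potato-leaf: 908 × 1/16 = 56.75

510.75, 170.25, 170.25, 56.75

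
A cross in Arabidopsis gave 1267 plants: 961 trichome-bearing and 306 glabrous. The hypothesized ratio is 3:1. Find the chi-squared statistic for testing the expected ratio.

Expected counts for N = 1267 under a 3:1 ratio (total parts = 4):
  trichome-bearing: 1267 × 3/4 = 950.25
  glabrous: 1267 × 1/4 = 316.75
χ² = Σ (O − E)² / E
  trichome-bearing: (961 − 950.25)² / 950.25 = 0.1216
  glabrous: (306 − 316.75)² / 316.75 = 0.3648
χ² = 0.1216 + 0.3648 = 0.4864 ≈ 0.486

0.486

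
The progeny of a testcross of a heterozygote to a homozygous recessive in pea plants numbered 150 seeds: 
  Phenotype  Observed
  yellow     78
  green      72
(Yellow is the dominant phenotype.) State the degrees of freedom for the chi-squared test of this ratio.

1

A testcross of a heterozygote (Aa × aa) gives a 1:1 phenotypic ratio.
A goodness-of-fit test with 2 phenotype classes has df = 2 − 1 = 1.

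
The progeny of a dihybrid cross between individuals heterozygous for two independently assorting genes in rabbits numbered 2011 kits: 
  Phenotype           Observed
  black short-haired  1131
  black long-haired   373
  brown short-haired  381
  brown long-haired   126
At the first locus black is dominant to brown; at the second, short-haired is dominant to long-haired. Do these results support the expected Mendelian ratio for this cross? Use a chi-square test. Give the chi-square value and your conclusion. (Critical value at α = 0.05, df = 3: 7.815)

0.086; consistent

A dihybrid F₂ with independent assortment and complete dominance at both loci gives a 9:3:3:1 phenotypic ratio.
Total ratio parts = 16. Expected numbers out of 2011:
  black short-haired: 2011 × 9/16 = 1131.1875
  black long-haired: 2011 × 3/16 = 377.0625
  brown short-haired: 2011 × 3/16 = 377.0625
  brown long-haired: 2011 × 1/16 = 125.6875
χ² = Σ (O − E)² / E
  black short-haired: (1131 − 1131.1875)² / 1131.1875 = 0.0000
  black long-haired: (373 − 377.0625)² / 377.0625 = 0.0438
  brown short-haired: (381 − 377.0625)² / 377.0625 = 0.0411
  brown long-haired: (126 − 125.6875)² / 125.6875 = 0.0008
χ² = 0.0000 + 0.0438 + 0.0411 + 0.0008 = 0.0857 ≈ 0.086
Degrees of freedom = 4 − 1 = 3; critical value at α = 0.05 is 7.815.
Since 0.086 < 7.815, we fail to reject the null hypothesis — the data are consistent with the 9:3:3:1 ratio.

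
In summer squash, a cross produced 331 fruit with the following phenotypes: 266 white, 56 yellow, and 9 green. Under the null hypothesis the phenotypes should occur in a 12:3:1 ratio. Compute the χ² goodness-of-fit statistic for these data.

8.464

Under the 12:3:1 hypothesis (Σ ratio = 16, N = 331):
  white: 331 × 12/16 = 248.25
  yellow: 331 × 3/16 = 62.0625
  green: 331 × 1/16 = 20.6875
χ² = Σ (O − E)² / E
  white: (266 − 248.25)² / 248.25 = 1.2691
  yellow: (56 − 62.0625)² / 62.0625 = 0.5922
  green: (9 − 20.6875)² / 20.6875 = 6.6029
χ² = 1.2691 + 0.5922 + 6.6029 = 8.4642 ≈ 8.464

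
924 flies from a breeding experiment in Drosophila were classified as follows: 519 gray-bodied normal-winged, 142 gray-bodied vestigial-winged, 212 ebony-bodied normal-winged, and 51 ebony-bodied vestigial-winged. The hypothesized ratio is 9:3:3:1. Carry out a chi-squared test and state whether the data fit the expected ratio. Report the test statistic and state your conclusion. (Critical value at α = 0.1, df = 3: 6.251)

15.094; not consistent

The 9:3:3:1 ratio has 16 parts, so with N = 924 the expected counts are:
  gray-bodied normal-winged: 924 × 9/16 = 519.75
  gray-bodied vestigial-winged: 924 × 3/16 = 173.25
  ebony-bodied normal-winged: 924 × 3/16 = 173.25
  ebony-bodied vestigial-winged: 924 × 1/16 = 57.75
χ² = Σ (O − E)² / E
  gray-bodied normal-winged: (519 − 519.75)² / 519.75 = 0.0011
  gray-bodied vestigial-winged: (142 − 173.25)² / 173.25 = 5.6367
  ebony-bodied normal-winged: (212 − 173.25)² / 173.25 = 8.6670
  ebony-bodied vestigial-winged: (51 − 57.75)² / 57.75 = 0.7890
χ² = 0.0011 + 5.6367 + 8.6670 + 0.7890 = 15.0938 ≈ 15.094
Degrees of freedom = 4 − 1 = 3; critical value at α = 0.1 is 6.251.
Since 15.094 > 6.251, we reject the null hypothesis — the data do not fit the 9:3:3:1 ratio.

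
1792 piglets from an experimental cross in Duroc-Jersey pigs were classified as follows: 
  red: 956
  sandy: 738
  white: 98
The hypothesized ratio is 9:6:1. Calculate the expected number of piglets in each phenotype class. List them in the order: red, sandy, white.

The 9:6:1 ratio has 16 parts, so with N = 1792 the expected counts are:
  red: 1792 × 9/16 = 1008
  sandy: 1792 × 6/16 = 672
  white: 1792 × 1/16 = 112

1008, 672, 112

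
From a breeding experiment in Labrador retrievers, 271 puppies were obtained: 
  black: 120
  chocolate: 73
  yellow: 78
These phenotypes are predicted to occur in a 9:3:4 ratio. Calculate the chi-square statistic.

Under the 9:3:4 hypothesis (Σ ratio = 16, N = 271):
  black: 271 × 9/16 = 152.4375
  chocolate: 271 × 3/16 = 50.8125
  yellow: 271 × 4/16 = 67.75
χ² = Σ (O − E)² / E
  black: (120 − 152.4375)² / 152.4375 = 6.9024
  chocolate: (73 − 50.8125)² / 50.8125 = 9.6883
  yellow: (78 − 67.75)² / 67.75 = 1.5507
χ² = 6.9024 + 9.6883 + 1.5507 = 18.1414 ≈ 18.141

18.141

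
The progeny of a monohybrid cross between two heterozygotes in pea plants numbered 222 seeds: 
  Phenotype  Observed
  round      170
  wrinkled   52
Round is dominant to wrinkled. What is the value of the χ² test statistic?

For a monohybrid cross between heterozygotes with complete dominance, the expected phenotypic ratio is 3:1.
Expected counts for N = 222 under a 3:1 ratio (total parts = 4):
  round: 222 × 3/4 = 166.5
  wrinkled: 222 × 1/4 = 55.5
χ² = Σ (O − E)² / E
  round: (170 − 166.5)² / 166.5 = 0.0736
  wrinkled: (52 − 55.5)² / 55.5 = 0.2207
χ² = 0.0736 + 0.2207 = 0.2943 ≈ 0.294

0.294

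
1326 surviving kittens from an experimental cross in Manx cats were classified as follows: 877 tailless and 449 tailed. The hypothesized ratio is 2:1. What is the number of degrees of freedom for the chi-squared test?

1

A goodness-of-fit test with 2 phenotype classes has df = 2 − 1 = 1.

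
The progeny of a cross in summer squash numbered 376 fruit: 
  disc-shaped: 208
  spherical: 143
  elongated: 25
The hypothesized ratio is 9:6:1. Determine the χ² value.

The 9:6:1 ratio has 16 parts, so with N = 376 the expected counts are:
  disc-shaped: 376 × 9/16 = 211.5
  spherical: 376 × 6/16 = 141
  elongated: 376 × 1/16 = 23.5
χ² = Σ (O − E)² / E
  disc-shaped: (208 − 211.5)² / 211.5 = 0.0579
  spherical: (143 − 141)² / 141 = 0.0284
  elongated: (25 − 23.5)² / 23.5 = 0.0957
χ² = 0.0579 + 0.0284 + 0.0957 = 0.182

0.182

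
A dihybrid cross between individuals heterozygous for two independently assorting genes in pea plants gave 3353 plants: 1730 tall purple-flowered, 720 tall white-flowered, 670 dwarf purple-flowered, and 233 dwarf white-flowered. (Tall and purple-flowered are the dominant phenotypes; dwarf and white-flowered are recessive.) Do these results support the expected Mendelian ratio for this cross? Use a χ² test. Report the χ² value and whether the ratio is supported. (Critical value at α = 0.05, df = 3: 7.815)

31.512; not consistent

A dihybrid F₂ with independent assortment and complete dominance at both loci gives a 9:3:3:1 phenotypic ratio.
Total ratio parts = 16. Expected numbers out of 3353:
  tall purple-flowered: 3353 × 9/16 = 1886.0625
  tall white-flowered: 3353 × 3/16 = 628.6875
  dwarf purple-flowered: 3353 × 3/16 = 628.6875
  dwarf white-flowered: 3353 × 1/16 = 209.5625
χ² = Σ (O − E)² / E
  tall purple-flowered: (1730 − 1886.0625)² / 1886.0625 = 12.9134
  tall white-flowered: (720 − 628.6875)² / 628.6875 = 13.2625
  dwarf purple-flowered: (670 − 628.6875)² / 628.6875 = 2.7147
  dwarf white-flowered: (233 − 209.5625)² / 209.5625 = 2.6213
χ² = 12.9134 + 13.2625 + 2.7147 + 2.6213 = 31.5119 ≈ 31.512
Degrees of freedom = 4 − 1 = 3; critical value at α = 0.05 is 7.815.
Since 31.512 > 7.815, we reject the null hypothesis — the data do not fit the 9:3:3:1 ratio.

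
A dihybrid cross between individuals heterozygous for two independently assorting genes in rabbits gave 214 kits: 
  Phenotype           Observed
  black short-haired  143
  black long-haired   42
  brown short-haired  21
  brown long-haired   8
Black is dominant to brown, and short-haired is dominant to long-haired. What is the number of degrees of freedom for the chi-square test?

3

A dihybrid F₂ with independent assortment and complete dominance at both loci gives a 9:3:3:1 phenotypic ratio.
A goodness-of-fit test with 4 phenotype classes has df = 4 − 1 = 3.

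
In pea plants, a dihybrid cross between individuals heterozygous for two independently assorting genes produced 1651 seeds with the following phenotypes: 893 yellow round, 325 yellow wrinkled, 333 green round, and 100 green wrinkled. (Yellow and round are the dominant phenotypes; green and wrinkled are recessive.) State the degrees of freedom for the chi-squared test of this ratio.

A dihybrid F₂ with independent assortment and complete dominance at both loci gives a 9:3:3:1 phenotypic ratio.
A goodness-of-fit test with 4 phenotype classes has df = 4 − 1 = 3.

3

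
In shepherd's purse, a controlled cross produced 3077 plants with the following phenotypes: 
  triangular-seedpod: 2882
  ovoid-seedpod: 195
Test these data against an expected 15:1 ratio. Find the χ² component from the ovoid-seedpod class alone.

Expected counts for N = 3077 under a 15:1 ratio (total parts = 16):
  triangular-seedpod: 3077 × 15/16 = 2884.6875
  ovoid-seedpod: 3077 × 1/16 = 192.3125
Contribution of ovoid-seedpod: (195 − 192.3125)² / 192.3125 = 0.0376

0.038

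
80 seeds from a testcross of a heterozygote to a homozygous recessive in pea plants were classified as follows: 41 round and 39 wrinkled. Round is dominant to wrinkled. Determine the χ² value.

0.050

A testcross of a heterozygote (Aa × aa) gives a 1:1 phenotypic ratio.
The 1:1 ratio has 2 parts, so with N = 80 the expected counts are:
  round: 80 × 1/2 = 40
  wrinkled: 80 × 1/2 = 40
χ² = Σ (O − E)² / E
  round: (41 − 40)² / 40 = 0.0250
  wrinkled: (39 − 40)² / 40 = 0.0250
χ² = 0.0250 + 0.0250 = 0.050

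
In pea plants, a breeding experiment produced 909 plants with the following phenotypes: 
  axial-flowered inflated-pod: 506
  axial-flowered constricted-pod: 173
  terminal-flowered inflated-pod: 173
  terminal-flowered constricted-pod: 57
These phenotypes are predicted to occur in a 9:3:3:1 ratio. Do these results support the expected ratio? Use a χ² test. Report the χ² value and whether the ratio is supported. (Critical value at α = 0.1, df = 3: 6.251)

0.133; consistent

Expected counts for N = 909 under a 9:3:3:1 ratio (total parts = 16):
  axial-flowered inflated-pod: 909 × 9/16 = 511.3125
  axial-flowered constricted-pod: 909 × 3/16 = 170.4375
  terminal-flowered inflated-pod: 909 × 3/16 = 170.4375
  terminal-flowered constricted-pod: 909 × 1/16 = 56.8125
χ² = Σ (O − E)² / E
  axial-flowered inflated-pod: (506 − 511.3125)² / 511.3125 = 0.0552
  axial-flowered constricted-pod: (173 − 170.4375)² / 170.4375 = 0.0385
  terminal-flowered inflated-pod: (173 − 170.4375)² / 170.4375 = 0.0385
  terminal-flowered constricted-pod: (57 − 56.8125)² / 56.8125 = 0.0006
χ² = 0.0552 + 0.0385 + 0.0385 + 0.0006 = 0.1328 ≈ 0.133
Degrees of freedom = 4 − 1 = 3; critical value at α = 0.1 is 6.251.
Since 0.133 < 6.251, we fail to reject the null hypothesis — the data are consistent with the 9:3:3:1 ratio.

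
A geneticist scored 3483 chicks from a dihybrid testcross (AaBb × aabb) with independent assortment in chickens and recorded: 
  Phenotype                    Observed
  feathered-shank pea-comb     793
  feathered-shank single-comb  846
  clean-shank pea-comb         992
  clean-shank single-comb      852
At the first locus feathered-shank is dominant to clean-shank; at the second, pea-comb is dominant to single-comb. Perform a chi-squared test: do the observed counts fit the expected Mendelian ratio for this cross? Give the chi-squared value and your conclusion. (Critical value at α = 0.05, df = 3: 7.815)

A dihybrid testcross with independent assortment gives a 1:1:1:1 ratio.
Total ratio parts = 4. Expected numbers out of 3483:
  feathered-shank pea-comb: 3483 × 1/4 = 870.75
  feathered-shank single-comb: 3483 × 1/4 = 870.75
  clean-shank pea-comb: 3483 × 1/4 = 870.75
  clean-shank single-comb: 3483 × 1/4 = 870.75
χ² = Σ (O − E)² / E
  feathered-shank pea-comb: (793 − 870.75)² / 870.75 = 6.9424
  feathered-shank single-comb: (846 − 870.75)² / 870.75 = 0.7035
  clean-shank pea-comb: (992 − 870.75)² / 870.75 = 16.8838
  clean-shank single-comb: (852 − 870.75)² / 870.75 = 0.4037
χ² = 6.9424 + 0.7035 + 16.8838 + 0.4037 = 24.9334 ≈ 24.933
Degrees of freedom = 4 − 1 = 3; critical value at α = 0.05 is 7.815.
Since 24.933 > 7.815, we reject the null hypothesis — the data do not fit the 1:1:1:1 ratio.

24.933; not consistent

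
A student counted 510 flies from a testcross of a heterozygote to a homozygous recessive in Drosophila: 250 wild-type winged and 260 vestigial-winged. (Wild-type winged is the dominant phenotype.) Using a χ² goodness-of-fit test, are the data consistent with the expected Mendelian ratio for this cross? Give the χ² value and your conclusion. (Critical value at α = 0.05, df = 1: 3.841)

A testcross of a heterozygote (Aa × aa) gives a 1:1 phenotypic ratio.
Total ratio parts = 2. Expected numbers out of 510:
  wild-type winged: 510 × 1/2 = 255
  vestigial-winged: 510 × 1/2 = 255
χ² = Σ (O − E)² / E
  wild-type winged: (250 − 255)² / 255 = 0.0980
  vestigial-winged: (260 − 255)² / 255 = 0.0980
χ² = 0.0980 + 0.0980 = 0.196
Degrees of freedom = 2 − 1 = 1; critical value at α = 0.05 is 3.841.
Since 0.196 < 3.841, we fail to reject the null hypothesis — the data are consistent with the 1:1 ratio.

0.196; consistent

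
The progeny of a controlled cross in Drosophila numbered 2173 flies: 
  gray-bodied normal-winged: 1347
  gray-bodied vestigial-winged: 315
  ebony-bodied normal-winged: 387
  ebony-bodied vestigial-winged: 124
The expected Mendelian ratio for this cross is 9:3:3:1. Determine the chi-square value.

35.744

Expected counts for N = 2173 under a 9:3:3:1 ratio (total parts = 16):
  gray-bodied normal-winged: 2173 × 9/16 = 1222.3125
  gray-bodied vestigial-winged: 2173 × 3/16 = 407.4375
  ebony-bodied normal-winged: 2173 × 3/16 = 407.4375
  ebony-bodied vestigial-winged: 2173 × 1/16 = 135.8125
χ² = Σ (O − E)² / E
  gray-bodied normal-winged: (1347 − 1222.3125)² / 1222.3125 = 12.7193
  gray-bodied vestigial-winged: (315 − 407.4375)² / 407.4375 = 20.9718
  ebony-bodied normal-winged: (387 − 407.4375)² / 407.4375 = 1.0252
  ebony-bodied vestigial-winged: (124 − 135.8125)² / 135.8125 = 1.0274
χ² = 12.7193 + 20.9718 + 1.0252 + 1.0274 = 35.7437 ≈ 35.744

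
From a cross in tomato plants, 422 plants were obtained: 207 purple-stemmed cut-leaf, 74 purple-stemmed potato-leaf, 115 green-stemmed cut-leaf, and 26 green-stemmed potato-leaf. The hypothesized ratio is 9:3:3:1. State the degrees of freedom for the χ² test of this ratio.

A goodness-of-fit test with 4 phenotype classes has df = 4 − 1 = 3.

3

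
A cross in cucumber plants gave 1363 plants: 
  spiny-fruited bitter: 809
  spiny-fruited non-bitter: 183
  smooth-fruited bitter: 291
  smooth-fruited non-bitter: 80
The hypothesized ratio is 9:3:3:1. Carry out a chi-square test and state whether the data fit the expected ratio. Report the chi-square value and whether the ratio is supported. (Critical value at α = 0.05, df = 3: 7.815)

The 9:3:3:1 ratio has 16 parts, so with N = 1363 the expected counts are:
  spiny-fruited bitter: 1363 × 9/16 = 766.6875
  spiny-fruited non-bitter: 1363 × 3/16 = 255.5625
  smooth-fruited bitter: 1363 × 3/16 = 255.5625
  smooth-fruited non-bitter: 1363 × 1/16 = 85.1875
χ² = Σ (O − E)² / E
  spiny-fruited bitter: (809 − 766.6875)² / 766.6875 = 2.3352
  spiny-fruited non-bitter: (183 − 255.5625)² / 255.5625 = 20.6029
  smooth-fruited bitter: (291 − 255.5625)² / 255.5625 = 4.9139
  smooth-fruited non-bitter: (80 − 85.1875)² / 85.1875 = 0.3159
χ² = 2.3352 + 20.6029 + 4.9139 + 0.3159 = 28.1679 ≈ 28.168
Degrees of freedom = 4 − 1 = 3; critical value at α = 0.05 is 7.815.
Since 28.168 > 7.815, we reject the null hypothesis — the data do not fit the 9:3:3:1 ratio.

28.168; not consistent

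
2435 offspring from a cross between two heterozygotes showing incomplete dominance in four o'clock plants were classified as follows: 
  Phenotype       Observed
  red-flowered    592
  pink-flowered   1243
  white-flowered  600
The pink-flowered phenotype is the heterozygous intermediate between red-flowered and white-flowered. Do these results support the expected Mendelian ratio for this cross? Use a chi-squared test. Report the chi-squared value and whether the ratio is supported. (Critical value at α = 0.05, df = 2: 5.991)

With incomplete dominance, a heterozygote × heterozygote cross gives a 1:2:1 phenotypic ratio.
Expected counts for N = 2435 under a 1:2:1 ratio (total parts = 4):
  red-flowered: 2435 × 1/4 = 608.75
  pink-flowered: 2435 × 2/4 = 1217.5
  white-flowered: 2435 × 1/4 = 608.75
χ² = Σ (O − E)² / E
  red-flowered: (592 − 608.75)² / 608.75 = 0.4609
  pink-flowered: (1243 − 1217.5)² / 1217.5 = 0.5341
  white-flowered: (600 − 608.75)² / 608.75 = 0.1258
χ² = 0.4609 + 0.5341 + 0.1258 = 1.1208 ≈ 1.121
Degrees of freedom = 3 − 1 = 2; critical value at α = 0.05 is 5.991.
Since 1.121 < 5.991, we fail to reject the null hypothesis — the data are consistent with the 1:2:1 ratio.

1.121; consistent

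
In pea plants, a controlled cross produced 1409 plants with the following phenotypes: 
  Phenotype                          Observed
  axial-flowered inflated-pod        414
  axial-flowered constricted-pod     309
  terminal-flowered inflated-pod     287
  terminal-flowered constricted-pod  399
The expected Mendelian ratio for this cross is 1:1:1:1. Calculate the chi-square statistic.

Expected counts for N = 1409 under a 1:1:1:1 ratio (total parts = 4):
  axial-flowered inflated-pod: 1409 × 1/4 = 352.25
  axial-flowered constricted-pod: 1409 × 1/4 = 352.25
  terminal-flowered inflated-pod: 1409 × 1/4 = 352.25
  terminal-flowered constricted-pod: 1409 × 1/4 = 352.25
χ² = Σ (O − E)² / E
  axial-flowered inflated-pod: (414 − 352.25)² / 352.25 = 10.8249
  axial-flowered constricted-pod: (309 − 352.25)² / 352.25 = 5.3103
  terminal-flowered inflated-pod: (287 − 352.25)² / 352.25 = 12.0868
  terminal-flowered constricted-pod: (399 − 352.25)² / 352.25 = 6.2046
χ² = 10.8249 + 5.3103 + 12.0868 + 6.2046 = 34.4266 ≈ 34.427

34.427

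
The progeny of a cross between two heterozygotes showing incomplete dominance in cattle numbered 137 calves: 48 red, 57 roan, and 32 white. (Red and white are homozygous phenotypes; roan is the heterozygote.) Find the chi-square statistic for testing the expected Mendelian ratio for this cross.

7.599

With incomplete dominance, a heterozygote × heterozygote cross gives a 1:2:1 phenotypic ratio.
Total ratio parts = 4. Expected numbers out of 137:
  red: 137 × 1/4 = 34.25
  roan: 137 × 2/4 = 68.5
  white: 137 × 1/4 = 34.25
χ² = Σ (O − E)² / E
  red: (48 − 34.25)² / 34.25 = 5.5201
  roan: (57 − 68.5)² / 68.5 = 1.9307
  white: (32 − 34.25)² / 34.25 = 0.1478
χ² = 5.5201 + 1.9307 + 0.1478 = 7.5986 ≈ 7.599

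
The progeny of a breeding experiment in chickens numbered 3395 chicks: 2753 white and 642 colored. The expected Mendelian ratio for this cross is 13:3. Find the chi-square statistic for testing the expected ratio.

Total ratio parts = 16. Expected numbers out of 3395:
  white: 3395 × 13/16 = 2758.4375
  colored: 3395 × 3/16 = 636.5625
χ² = Σ (O − E)² / E
  white: (2753 − 2758.4375)² / 2758.4375 = 0.0107
  colored: (642 − 636.5625)² / 636.5625 = 0.0464
χ² = 0.0107 + 0.0464 = 0.0571 ≈ 0.057

0.057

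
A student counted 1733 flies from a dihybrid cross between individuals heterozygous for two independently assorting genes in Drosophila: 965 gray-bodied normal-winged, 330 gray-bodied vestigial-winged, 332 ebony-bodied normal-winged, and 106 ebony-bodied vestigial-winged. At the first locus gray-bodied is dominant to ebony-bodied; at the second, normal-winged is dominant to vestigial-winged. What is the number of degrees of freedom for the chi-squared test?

3

A dihybrid F₂ with independent assortment and complete dominance at both loci gives a 9:3:3:1 phenotypic ratio.
A goodness-of-fit test with 4 phenotype classes has df = 4 − 1 = 3.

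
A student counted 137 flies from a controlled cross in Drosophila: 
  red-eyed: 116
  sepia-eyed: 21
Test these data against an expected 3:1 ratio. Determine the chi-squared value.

6.835

The 3:1 ratio has 4 parts, so with N = 137 the expected counts are:
  red-eyed: 137 × 3/4 = 102.75
  sepia-eyed: 137 × 1/4 = 34.25
χ² = Σ (O − E)² / E
  red-eyed: (116 − 102.75)² / 102.75 = 1.7086
  sepia-eyed: (21 − 34.25)² / 34.25 = 5.1259
χ² = 1.7086 + 5.1259 = 6.8345 ≈ 6.835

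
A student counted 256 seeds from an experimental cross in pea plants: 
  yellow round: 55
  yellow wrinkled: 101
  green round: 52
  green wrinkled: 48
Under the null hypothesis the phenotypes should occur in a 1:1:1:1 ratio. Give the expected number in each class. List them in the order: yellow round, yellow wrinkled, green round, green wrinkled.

64, 64, 64, 64

The 1:1:1:1 ratio has 4 parts, so with N = 256 the expected counts are:
  yellow round: 256 × 1/4 = 64
  yellow wrinkled: 256 × 1/4 = 64
  green round: 256 × 1/4 = 64
  green wrinkled: 256 × 1/4 = 64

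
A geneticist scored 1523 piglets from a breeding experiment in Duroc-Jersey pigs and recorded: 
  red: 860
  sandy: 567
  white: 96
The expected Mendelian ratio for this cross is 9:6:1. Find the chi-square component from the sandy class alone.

0.030

Total ratio parts = 16. Expected numbers out of 1523:
  red: 1523 × 9/16 = 856.6875
  sandy: 1523 × 6/16 = 571.125
  white: 1523 × 1/16 = 95.1875
Contribution of sandy: (567 − 571.125)² / 571.125 = 0.0298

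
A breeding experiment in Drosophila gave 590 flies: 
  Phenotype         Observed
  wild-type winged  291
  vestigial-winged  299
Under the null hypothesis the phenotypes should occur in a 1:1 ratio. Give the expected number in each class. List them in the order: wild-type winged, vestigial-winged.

295, 295

Under the 1:1 hypothesis (Σ ratio = 2, N = 590):
  wild-type winged: 590 × 1/2 = 295
  vestigial-winged: 590 × 1/2 = 295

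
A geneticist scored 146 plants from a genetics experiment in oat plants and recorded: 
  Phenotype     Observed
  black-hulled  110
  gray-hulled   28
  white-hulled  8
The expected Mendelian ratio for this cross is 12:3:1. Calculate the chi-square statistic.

Expected counts for N = 146 under a 12:3:1 ratio (total parts = 16):
  black-hulled: 146 × 12/16 = 109.5
  gray-hulled: 146 × 3/16 = 27.375
  white-hulled: 146 × 1/16 = 9.125
χ² = Σ (O − E)² / E
  black-hulled: (110 − 109.5)² / 109.5 = 0.0023
  gray-hulled: (28 − 27.375)² / 27.375 = 0.0143
  white-hulled: (8 − 9.125)² / 9.125 = 0.1387
χ² = 0.0023 + 0.0143 + 0.1387 = 0.1553 ≈ 0.155

0.155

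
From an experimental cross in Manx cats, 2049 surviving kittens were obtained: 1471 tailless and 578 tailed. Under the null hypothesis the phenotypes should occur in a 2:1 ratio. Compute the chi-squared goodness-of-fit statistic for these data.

24.213

Total ratio parts = 3. Expected numbers out of 2049:
  tailless: 2049 × 2/3 = 1366
  tailed: 2049 × 1/3 = 683
χ² = Σ (O − E)² / E
  tailless: (1471 − 1366)² / 1366 = 8.0710
  tailed: (578 − 683)² / 683 = 16.1420
χ² = 8.0710 + 16.1420 = 24.213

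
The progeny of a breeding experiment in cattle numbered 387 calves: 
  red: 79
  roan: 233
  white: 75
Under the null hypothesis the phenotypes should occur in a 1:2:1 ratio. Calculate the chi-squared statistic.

Expected counts for N = 387 under a 1:2:1 ratio (total parts = 4):
  red: 387 × 1/4 = 96.75
  roan: 387 × 2/4 = 193.5
  white: 387 × 1/4 = 96.75
χ² = Σ (O − E)² / E
  red: (79 − 96.75)² / 96.75 = 3.2565
  roan: (233 − 193.5)² / 193.5 = 8.0633
  white: (75 − 96.75)² / 96.75 = 4.8895
χ² = 3.2565 + 8.0633 + 4.8895 = 16.2093 ≈ 16.209

16.209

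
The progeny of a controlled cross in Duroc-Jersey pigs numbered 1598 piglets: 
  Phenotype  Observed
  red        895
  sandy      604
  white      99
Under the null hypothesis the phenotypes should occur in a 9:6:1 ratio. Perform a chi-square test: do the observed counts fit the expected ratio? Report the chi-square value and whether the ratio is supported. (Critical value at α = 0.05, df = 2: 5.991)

0.062; consistent

Expected counts for N = 1598 under a 9:6:1 ratio (total parts = 16):
  red: 1598 × 9/16 = 898.875
  sandy: 1598 × 6/16 = 599.25
  white: 1598 × 1/16 = 99.875
χ² = Σ (O − E)² / E
  red: (895 − 898.875)² / 898.875 = 0.0167
  sandy: (604 − 599.25)² / 599.25 = 0.0377
  white: (99 − 99.875)² / 99.875 = 0.0077
χ² = 0.0167 + 0.0377 + 0.0077 = 0.0621 ≈ 0.062
Degrees of freedom = 3 − 1 = 2; critical value at α = 0.05 is 5.991.
Since 0.062 < 5.991, we fail to reject the null hypothesis — the data are consistent with the 9:6:1 ratio.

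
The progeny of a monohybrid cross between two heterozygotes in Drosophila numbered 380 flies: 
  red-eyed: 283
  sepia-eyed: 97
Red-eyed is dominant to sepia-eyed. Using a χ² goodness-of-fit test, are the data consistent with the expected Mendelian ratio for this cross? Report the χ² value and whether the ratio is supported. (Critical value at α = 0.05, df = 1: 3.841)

For a monohybrid cross between heterozygotes with complete dominance, the expected phenotypic ratio is 3:1.
The 3:1 ratio has 4 parts, so with N = 380 the expected counts are:
  red-eyed: 380 × 3/4 = 285
  sepia-eyed: 380 × 1/4 = 95
χ² = Σ (O − E)² / E
  red-eyed: (283 − 285)² / 285 = 0.0140
  sepia-eyed: (97 − 95)² / 95 = 0.0421
χ² = 0.0140 + 0.0421 = 0.0561 ≈ 0.056
Degrees of freedom = 2 − 1 = 1; critical value at α = 0.05 is 3.841.
Since 0.056 < 3.841, we fail to reject the null hypothesis — the data are consistent with the 3:1 ratio.

0.056; consistent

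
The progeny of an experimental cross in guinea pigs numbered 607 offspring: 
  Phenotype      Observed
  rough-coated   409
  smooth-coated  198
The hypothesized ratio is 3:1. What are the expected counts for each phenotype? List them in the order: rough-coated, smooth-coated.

The 3:1 ratio has 4 parts, so with N = 607 the expected counts are:
  rough-coated: 607 × 3/4 = 455.25
  smooth-coated: 607 × 1/4 = 151.75

455.25, 151.75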